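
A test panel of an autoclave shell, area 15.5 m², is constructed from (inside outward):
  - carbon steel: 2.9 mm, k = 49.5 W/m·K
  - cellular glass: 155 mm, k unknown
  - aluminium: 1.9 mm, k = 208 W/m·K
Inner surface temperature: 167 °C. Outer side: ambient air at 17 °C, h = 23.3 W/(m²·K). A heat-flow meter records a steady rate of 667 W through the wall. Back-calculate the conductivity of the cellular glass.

k ≈ 0.045 W/(m·K)

Treating each layer as a thermal resistance in series:
R_carbon steel = L/(kA) = 0.0029/(49.5×15.5) = 3.78×10^-6 K/W
R_aluminium = L/(kA) = 0.0019/(208×15.5) = 5.893×10^-7 K/W
R_outer film = 1/(h_o·A) = 1/(23.3×15.5) = 0.002769 K/W
Sum of known resistances R_other = 0.002773 K/W
Total R = ΔT/Q = 150/667 = 0.2249 K/W
R_cellular glass = R_total − R_other = 0.2221 K/W
k = L/(R·A) = 0.155/(0.2221×15.5)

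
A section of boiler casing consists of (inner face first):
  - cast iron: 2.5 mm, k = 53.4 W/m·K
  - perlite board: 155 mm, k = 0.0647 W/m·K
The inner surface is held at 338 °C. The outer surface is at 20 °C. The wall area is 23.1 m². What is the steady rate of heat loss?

Using the resistance-network approach (series):
R_cast iron = L/(kA) = 0.0025/(53.4×23.1) = 2.027×10^-6 K/W
R_perlite board = L/(kA) = 0.155/(0.0647×23.1) = 0.1037 K/W
R_total = 0.1037 K/W
Q = ΔT / R_total = 318 / 0.1037

Q ≈ 3070 W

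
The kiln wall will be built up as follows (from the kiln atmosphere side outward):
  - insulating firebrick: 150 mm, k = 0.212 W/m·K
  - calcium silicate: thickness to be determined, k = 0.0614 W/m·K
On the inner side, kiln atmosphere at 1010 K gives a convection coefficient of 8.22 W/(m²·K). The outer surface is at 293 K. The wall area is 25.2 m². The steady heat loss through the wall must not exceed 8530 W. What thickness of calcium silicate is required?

L ≈ 79.1 mm

Model the wall as resistances in series:
R_inner film = 1/(h_i·A) = 1/(8.22×25.2) = 0.004828 K/W
R_insulating firebrick = L/(kA) = 0.15/(0.212×25.2) = 0.02808 K/W
Sum of the known resistances R_other = 0.0329 K/W
Required total resistance R_tot = ΔT/Q_allow = 717/8530 = 0.08406 K/W
R_calcium silicate = R_tot − R_other = 0.05115 K/W
L = R·k·A = 0.05115×0.0614×25.2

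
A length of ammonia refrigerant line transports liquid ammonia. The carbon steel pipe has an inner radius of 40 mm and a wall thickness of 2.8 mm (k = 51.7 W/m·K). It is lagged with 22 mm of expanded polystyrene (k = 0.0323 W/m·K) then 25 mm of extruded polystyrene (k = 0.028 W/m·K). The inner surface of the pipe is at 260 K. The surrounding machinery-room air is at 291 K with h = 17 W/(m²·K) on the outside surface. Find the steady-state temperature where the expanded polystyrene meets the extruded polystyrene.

T ≈ 276 K

Per-layer cylindrical resistances, series-summed:
R_carbon steel pipe wall = ln(42.8/40)/(2π×51.7×1) = 2.083×10^-4 K/W
R_expanded polystyrene = ln(64.8/42.8)/(2π×0.0323×1) = 2.044 K/W
R_extruded polystyrene = ln(89.8/64.8)/(2π×0.028×1) = 1.855 K/W
R_outer film = 1/(h_o·2πr_oL) = 1/(17×2π×0.0898×1) = 0.1043 K/W
R_total = 4.003 K/W
Q = ΔT/R_total = 31/4.003
Q = 7.74 W/m
T_interface = T_inner + Q·ΣR(inner→interface) = 260 + 7.74×2.044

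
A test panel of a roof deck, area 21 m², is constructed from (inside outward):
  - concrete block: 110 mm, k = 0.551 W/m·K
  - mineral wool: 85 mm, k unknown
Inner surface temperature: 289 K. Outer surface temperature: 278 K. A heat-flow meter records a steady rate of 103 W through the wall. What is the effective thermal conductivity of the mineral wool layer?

Thermal resistances in series:
R_concrete block = L/(kA) = 0.11/(0.551×21) = 0.009507 K/W
Sum of known resistances R_other = 0.009507 K/W
Total R = ΔT/Q = 11/103 = 0.1068 K/W
R_mineral wool = R_total − R_other = 0.09729 K/W
k = L/(R·A) = 0.085/(0.09729×21)

k ≈ 0.0416 W/(m·K)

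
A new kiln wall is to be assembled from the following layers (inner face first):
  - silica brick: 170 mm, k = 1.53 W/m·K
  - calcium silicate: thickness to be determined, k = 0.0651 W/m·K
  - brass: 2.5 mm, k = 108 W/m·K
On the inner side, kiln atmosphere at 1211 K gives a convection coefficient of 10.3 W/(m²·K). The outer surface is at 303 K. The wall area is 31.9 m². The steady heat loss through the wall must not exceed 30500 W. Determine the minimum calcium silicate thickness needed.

L ≈ 48.3 mm

Series thermal resistances:
R_inner film = 1/(h_i·A) = 1/(10.3×31.9) = 0.003043 K/W
R_silica brick = L/(kA) = 0.17/(1.53×31.9) = 0.003483 K/W
R_brass = L/(kA) = 0.0025/(108×31.9) = 7.256×10^-7 K/W
Sum of the known resistances R_other = 0.006527 K/W
Required total resistance R_tot = ΔT/Q_allow = 908/30500 = 0.02977 K/W
R_calcium silicate = R_tot − R_other = 0.02324 K/W
L = R·k·A = 0.02324×0.0651×31.9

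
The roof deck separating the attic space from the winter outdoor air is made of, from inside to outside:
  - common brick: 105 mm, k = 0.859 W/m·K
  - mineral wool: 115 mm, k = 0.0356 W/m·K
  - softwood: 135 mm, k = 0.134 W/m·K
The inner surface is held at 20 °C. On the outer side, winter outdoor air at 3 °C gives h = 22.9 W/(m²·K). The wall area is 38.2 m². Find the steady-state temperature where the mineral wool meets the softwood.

Model the wall as resistances in series:
R_common brick = L/(kA) = 0.105/(0.859×38.2) = 0.0032 K/W
R_mineral wool = L/(kA) = 0.115/(0.0356×38.2) = 0.08456 K/W
R_softwood = L/(kA) = 0.135/(0.134×38.2) = 0.02637 K/W
R_outer film = 1/(h_o·A) = 1/(22.9×38.2) = 0.001143 K/W
R_total = 0.1153 K/W;  Q = ΔT/R_total = 17/0.1153 = 147.5 W
T_interface = T_inner − Q·ΣR(inner→interface) = 20 − 147×0.08776

T ≈ 7.06 °C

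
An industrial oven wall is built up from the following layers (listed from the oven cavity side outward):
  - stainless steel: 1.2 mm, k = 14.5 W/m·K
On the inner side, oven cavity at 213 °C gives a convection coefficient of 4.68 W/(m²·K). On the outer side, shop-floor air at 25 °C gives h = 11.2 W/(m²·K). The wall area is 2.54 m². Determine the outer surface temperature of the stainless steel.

T ≈ 80.4 °C

Thermal resistances in series:
R_inner film = 1/(h_i·A) = 1/(4.68×2.54) = 0.08412 K/W
R_stainless steel = L/(kA) = 0.0012/(14.5×2.54) = 3.258×10^-5 K/W
R_outer film = 1/(h_o·A) = 1/(11.2×2.54) = 0.03515 K/W
R_total = 0.1193 K/W;  Q = ΔT/R_total = 188/0.1193 = 1576 W
T_interface = T_inner − Q·ΣR(inner→interface) = 213 − 1580×0.08416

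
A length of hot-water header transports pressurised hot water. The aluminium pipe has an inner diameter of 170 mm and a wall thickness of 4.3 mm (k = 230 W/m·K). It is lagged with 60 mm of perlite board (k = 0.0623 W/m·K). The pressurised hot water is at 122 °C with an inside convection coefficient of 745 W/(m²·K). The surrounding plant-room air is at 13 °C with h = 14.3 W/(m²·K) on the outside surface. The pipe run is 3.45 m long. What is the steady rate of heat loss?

Per-layer cylindrical resistances, series-summed:
R_inner film = 1/(h_i·2πr₁L) = 1/(745×2π×0.085×3.45) = 7.285×10^-4 K/W
R_aluminium pipe wall = ln(89.3/85)/(2π×230×3.45) = 9.898×10^-6 K/W
R_perlite board = ln(149.3/89.3)/(2π×0.0623×3.45) = 0.3806 K/W
R_outer film = 1/(h_o·2πr_oL) = 1/(14.3×2π×0.1493×3.45) = 0.02161 K/W
R_total = 0.4029 K/W
Q = ΔT/R_total = 109/0.4029

Q ≈ 271 W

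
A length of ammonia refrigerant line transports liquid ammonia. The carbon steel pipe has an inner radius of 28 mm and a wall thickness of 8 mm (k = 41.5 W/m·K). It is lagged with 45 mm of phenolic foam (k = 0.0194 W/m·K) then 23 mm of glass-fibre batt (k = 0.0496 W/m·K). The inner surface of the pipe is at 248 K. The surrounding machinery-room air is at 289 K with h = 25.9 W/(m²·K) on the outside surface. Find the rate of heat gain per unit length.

Radial resistances (cylindrical: R_cond = ln(r_o/r_i)/(2πkL), R_conv = 1/(h·2πrL)):
R_carbon steel pipe wall = ln(36/28)/(2π×41.5×1) = 9.638×10^-4 K/W
R_phenolic foam = ln(81/36)/(2π×0.0194×1) = 6.653 K/W
R_glass-fibre batt = ln(104/81)/(2π×0.0496×1) = 0.802 K/W
R_outer film = 1/(h_o·2πr_oL) = 1/(25.9×2π×0.104×1) = 0.05909 K/W
R_total = 7.515 K/W
Q = ΔT/R_total = 41/7.515

q′ ≈ 5.46 W/m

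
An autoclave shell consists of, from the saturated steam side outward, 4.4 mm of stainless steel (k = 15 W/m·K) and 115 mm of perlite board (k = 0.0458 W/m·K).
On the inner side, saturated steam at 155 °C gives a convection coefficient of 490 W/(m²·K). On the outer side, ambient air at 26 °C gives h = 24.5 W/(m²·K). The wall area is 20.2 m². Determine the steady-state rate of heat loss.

Treating each layer as a thermal resistance in series:
R_inner film = 1/(h_i·A) = 1/(490×20.2) = 1.01×10^-4 K/W
R_stainless steel = L/(kA) = 0.0044/(15×20.2) = 1.452×10^-5 K/W
R_perlite board = L/(kA) = 0.115/(0.0458×20.2) = 0.1243 K/W
R_outer film = 1/(h_o·A) = 1/(24.5×20.2) = 0.002021 K/W
R_total = 0.1264 K/W
Q = ΔT / R_total = 129 / 0.1264

Q ≈ 1020 W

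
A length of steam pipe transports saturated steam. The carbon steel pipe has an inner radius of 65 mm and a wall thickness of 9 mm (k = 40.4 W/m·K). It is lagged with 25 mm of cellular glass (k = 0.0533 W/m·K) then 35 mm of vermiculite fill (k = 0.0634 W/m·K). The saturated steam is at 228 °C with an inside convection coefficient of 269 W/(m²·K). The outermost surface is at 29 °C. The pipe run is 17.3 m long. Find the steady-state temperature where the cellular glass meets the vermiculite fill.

T ≈ 121 °C

Per-layer cylindrical resistances, series-summed:
R_inner film = 1/(h_i·2πr₁L) = 1/(269×2π×0.065×17.3) = 5.261×10^-4 K/W
R_carbon steel pipe wall = ln(74/65)/(2π×40.4×17.3) = 2.953×10^-5 K/W
R_cellular glass = ln(99/74)/(2π×0.0533×17.3) = 0.05024 K/W
R_vermiculite fill = ln(134/99)/(2π×0.0634×17.3) = 0.04393 K/W
R_total = 0.09472 K/W
Q = ΔT/R_total = 199/0.09472
Q = 2100 W
T_interface = T_inner − Q·ΣR(inner→interface) = 228 − 2100×0.05079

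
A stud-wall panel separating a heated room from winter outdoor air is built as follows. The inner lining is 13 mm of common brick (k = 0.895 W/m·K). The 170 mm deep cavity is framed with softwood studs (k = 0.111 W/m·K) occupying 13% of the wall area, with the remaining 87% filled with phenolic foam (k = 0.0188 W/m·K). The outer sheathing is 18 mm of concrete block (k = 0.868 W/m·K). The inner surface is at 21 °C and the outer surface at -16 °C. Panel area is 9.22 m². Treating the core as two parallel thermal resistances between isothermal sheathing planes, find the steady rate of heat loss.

Q ≈ 61.4 W

Sheathing layers in series; stud and cavity paths in parallel between them.
R_inner = 0.013/(0.895×9.22) = 0.001575 K/W
R_stud  = 0.17/(0.111×0.13×9.22) = 1.278 K/W
R_cav   = 0.17/(0.0188×0.87×9.22) = 1.127 K/W
1/R_core = 1/R_stud + 1/R_cav → R_core = 0.5989 K/W
R_outer = 0.018/(0.868×9.22) = 0.002249 K/W
R_total = 0.6027 K/W
Q = ΔT/R_total = 37/0.6027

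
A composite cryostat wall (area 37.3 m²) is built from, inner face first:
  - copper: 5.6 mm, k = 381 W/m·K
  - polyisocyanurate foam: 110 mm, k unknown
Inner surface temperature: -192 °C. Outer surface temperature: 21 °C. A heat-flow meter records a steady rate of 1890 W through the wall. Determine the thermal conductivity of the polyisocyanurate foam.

Thermal resistances in series:
R_copper = L/(kA) = 0.0056/(381×37.3) = 3.941×10^-7 K/W
Sum of known resistances R_other = 3.941×10^-7 K/W
Total R = ΔT/Q = 213/1890 = 0.1127 K/W
R_polyisocyanurate foam = R_total − R_other = 0.1127 K/W
k = L/(R·A) = 0.11/(0.1127×37.3)

k ≈ 0.0262 W/(m·K)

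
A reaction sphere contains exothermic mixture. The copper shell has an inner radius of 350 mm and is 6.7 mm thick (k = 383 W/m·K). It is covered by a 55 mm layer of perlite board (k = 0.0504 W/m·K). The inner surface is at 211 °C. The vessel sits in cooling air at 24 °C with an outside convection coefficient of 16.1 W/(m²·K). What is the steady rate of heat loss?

Q ≈ 301 W

Spherical conduction: R = (1/r_in − 1/r_out)/(4πk) per layer; series-sum.
R_copper shell = (1/0.35 − 1/0.3567)/(4π×383) = 1.115×10^-5 K/W
R_perlite board = (1/0.3567 − 1/0.4117)/(4π×0.0504) = 0.5913 K/W
R_outer film = 1/(h·4πr_o²) = 1/(16.1×4π×0.4117²) = 0.02916 K/W
R_total = 0.6205 K/W
Q = ΔT/R_total = 187/0.6205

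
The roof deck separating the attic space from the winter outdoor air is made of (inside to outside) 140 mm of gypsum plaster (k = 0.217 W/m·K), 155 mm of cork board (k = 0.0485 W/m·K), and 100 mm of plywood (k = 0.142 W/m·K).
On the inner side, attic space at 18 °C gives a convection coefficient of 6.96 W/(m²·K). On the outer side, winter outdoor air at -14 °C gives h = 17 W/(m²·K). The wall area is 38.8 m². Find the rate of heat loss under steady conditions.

Q ≈ 262 W

Treating each layer as a thermal resistance in series:
R_inner film = 1/(h_i·A) = 1/(6.96×38.8) = 0.003703 K/W
R_gypsum plaster = L/(kA) = 0.14/(0.217×38.8) = 0.01663 K/W
R_cork board = L/(kA) = 0.155/(0.0485×38.8) = 0.08237 K/W
R_plywood = L/(kA) = 0.1/(0.142×38.8) = 0.01815 K/W
R_outer film = 1/(h_o·A) = 1/(17×38.8) = 0.001516 K/W
R_total = 0.1224 K/W
Q = ΔT / R_total = 32 / 0.1224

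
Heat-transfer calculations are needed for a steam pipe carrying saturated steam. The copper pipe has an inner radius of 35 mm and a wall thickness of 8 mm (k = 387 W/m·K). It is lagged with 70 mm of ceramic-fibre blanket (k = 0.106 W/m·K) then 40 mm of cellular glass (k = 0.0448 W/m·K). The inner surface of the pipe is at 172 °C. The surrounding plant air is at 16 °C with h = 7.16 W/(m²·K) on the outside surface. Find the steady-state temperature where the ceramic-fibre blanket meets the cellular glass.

Radial resistances (cylindrical: R_cond = ln(r_o/r_i)/(2πkL), R_conv = 1/(h·2πrL)):
R_copper pipe wall = ln(43/35)/(2π×387×1) = 8.466×10^-5 K/W
R_ceramic-fibre blanket = ln(113/43)/(2π×0.106×1) = 1.451 K/W
R_cellular glass = ln(153/113)/(2π×0.0448×1) = 1.077 K/W
R_outer film = 1/(h_o·2πr_oL) = 1/(7.16×2π×0.153×1) = 0.1453 K/W
R_total = 2.673 K/W
Q = ΔT/R_total = 156/2.673
Q = 58.4 W/m
T_interface = T_inner − Q·ΣR(inner→interface) = 172 − 58.4×1.451

T ≈ 87.3 °C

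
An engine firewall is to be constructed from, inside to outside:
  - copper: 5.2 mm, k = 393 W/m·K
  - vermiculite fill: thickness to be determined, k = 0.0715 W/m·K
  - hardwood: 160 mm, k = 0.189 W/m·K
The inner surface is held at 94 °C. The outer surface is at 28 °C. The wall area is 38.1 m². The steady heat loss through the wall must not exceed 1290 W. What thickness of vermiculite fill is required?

Model the wall as resistances in series:
R_copper = L/(kA) = 0.0052/(393×38.1) = 3.473×10^-7 K/W
R_hardwood = L/(kA) = 0.16/(0.189×38.1) = 0.02222 K/W
Sum of the known resistances R_other = 0.02222 K/W
Required total resistance R_tot = ΔT/Q_allow = 66/1290 = 0.05116 K/W
R_vermiculite fill = R_tot − R_other = 0.02894 K/W
L = R·k·A = 0.02894×0.0715×38.1

L ≈ 78.8 mm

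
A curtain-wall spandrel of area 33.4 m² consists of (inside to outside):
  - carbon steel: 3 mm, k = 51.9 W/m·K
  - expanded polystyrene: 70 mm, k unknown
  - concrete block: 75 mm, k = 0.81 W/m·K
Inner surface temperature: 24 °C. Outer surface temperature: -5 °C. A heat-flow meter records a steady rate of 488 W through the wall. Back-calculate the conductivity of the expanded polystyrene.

k ≈ 0.037 W/(m·K)

Treating each layer as a thermal resistance in series:
R_carbon steel = L/(kA) = 0.003/(51.9×33.4) = 1.731×10^-6 K/W
R_concrete block = L/(kA) = 0.075/(0.81×33.4) = 0.002772 K/W
Sum of known resistances R_other = 0.002774 K/W
Total R = ΔT/Q = 29/488 = 0.05943 K/W
R_expanded polystyrene = R_total − R_other = 0.05665 K/W
k = L/(R·A) = 0.07/(0.05665×33.4)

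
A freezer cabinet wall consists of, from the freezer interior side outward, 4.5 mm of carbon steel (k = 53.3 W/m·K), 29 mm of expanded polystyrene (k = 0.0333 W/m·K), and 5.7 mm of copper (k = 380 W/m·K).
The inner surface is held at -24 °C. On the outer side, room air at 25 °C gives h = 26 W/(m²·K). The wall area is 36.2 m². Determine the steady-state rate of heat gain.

Thermal resistances in series:
R_carbon steel = L/(kA) = 0.0045/(53.3×36.2) = 2.332×10^-6 K/W
R_expanded polystyrene = L/(kA) = 0.029/(0.0333×36.2) = 0.02406 K/W
R_copper = L/(kA) = 0.0057/(380×36.2) = 4.144×10^-7 K/W
R_outer film = 1/(h_o·A) = 1/(26×36.2) = 0.001062 K/W
R_total = 0.02512 K/W
Q = ΔT / R_total = 49 / 0.02512

Q ≈ 1950 W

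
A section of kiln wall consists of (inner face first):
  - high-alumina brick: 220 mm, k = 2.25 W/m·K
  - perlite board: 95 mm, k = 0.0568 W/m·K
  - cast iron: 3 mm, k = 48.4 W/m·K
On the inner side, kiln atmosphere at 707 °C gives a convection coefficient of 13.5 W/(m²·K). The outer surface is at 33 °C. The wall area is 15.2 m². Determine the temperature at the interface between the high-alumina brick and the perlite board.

T ≈ 644 °C

Thermal resistances in series:
R_inner film = 1/(h_i·A) = 1/(13.5×15.2) = 0.004873 K/W
R_high-alumina brick = L/(kA) = 0.22/(2.25×15.2) = 0.006433 K/W
R_perlite board = L/(kA) = 0.095/(0.0568×15.2) = 0.11 K/W
R_cast iron = L/(kA) = 0.003/(48.4×15.2) = 4.078×10^-6 K/W
R_total = 0.1213 K/W;  Q = ΔT/R_total = 674/0.1213 = 5554 W
T_interface = T_inner − Q·ΣR(inner→interface) = 707 − 5550×0.01131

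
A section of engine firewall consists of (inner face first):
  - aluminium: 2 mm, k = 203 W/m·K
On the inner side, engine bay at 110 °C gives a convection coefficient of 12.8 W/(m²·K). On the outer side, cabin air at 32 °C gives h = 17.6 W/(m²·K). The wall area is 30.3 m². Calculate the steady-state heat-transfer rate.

Model the wall as resistances in series:
R_inner film = 1/(h_i·A) = 1/(12.8×30.3) = 0.002578 K/W
R_aluminium = L/(kA) = 0.002/(203×30.3) = 3.252×10^-7 K/W
R_outer film = 1/(h_o·A) = 1/(17.6×30.3) = 0.001875 K/W
R_total = 0.004454 K/W
Q = ΔT / R_total = 78 / 0.004454

Q ≈ 17500 W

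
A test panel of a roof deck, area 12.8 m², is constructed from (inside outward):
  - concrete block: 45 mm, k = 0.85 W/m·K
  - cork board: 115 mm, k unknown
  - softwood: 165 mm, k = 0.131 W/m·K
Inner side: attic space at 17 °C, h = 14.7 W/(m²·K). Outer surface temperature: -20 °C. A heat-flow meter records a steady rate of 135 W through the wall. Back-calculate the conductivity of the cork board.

Treating each layer as a thermal resistance in series:
R_inner film = 1/(h_i·A) = 1/(14.7×12.8) = 0.005315 K/W
R_concrete block = L/(kA) = 0.045/(0.85×12.8) = 0.004136 K/W
R_softwood = L/(kA) = 0.165/(0.131×12.8) = 0.0984 K/W
Sum of known resistances R_other = 0.1079 K/W
Total R = ΔT/Q = 37/135 = 0.2741 K/W
R_cork board = R_total − R_other = 0.1662 K/W
k = L/(R·A) = 0.115/(0.1662×12.8)

k ≈ 0.0541 W/(m·K)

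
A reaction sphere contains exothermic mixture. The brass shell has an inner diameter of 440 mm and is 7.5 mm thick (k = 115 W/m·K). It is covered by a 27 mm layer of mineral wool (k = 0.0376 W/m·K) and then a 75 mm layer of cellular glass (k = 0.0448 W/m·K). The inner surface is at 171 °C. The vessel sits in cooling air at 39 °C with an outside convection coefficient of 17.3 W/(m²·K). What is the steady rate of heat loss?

Each spherical layer contributes R = (1/r_i − 1/r_o)/(4πk):
R_brass shell = (1/0.22 − 1/0.2275)/(4π×115) = 1.037×10^-4 K/W
R_mineral wool = (1/0.2275 − 1/0.2545)/(4π×0.0376) = 0.987 K/W
R_cellular glass = (1/0.2545 − 1/0.3295)/(4π×0.0448) = 1.589 K/W
R_outer film = 1/(h·4πr_o²) = 1/(17.3×4π×0.3295²) = 0.04237 K/W
R_total = 2.618 K/W
Q = ΔT/R_total = 132/2.618

Q ≈ 50.4 W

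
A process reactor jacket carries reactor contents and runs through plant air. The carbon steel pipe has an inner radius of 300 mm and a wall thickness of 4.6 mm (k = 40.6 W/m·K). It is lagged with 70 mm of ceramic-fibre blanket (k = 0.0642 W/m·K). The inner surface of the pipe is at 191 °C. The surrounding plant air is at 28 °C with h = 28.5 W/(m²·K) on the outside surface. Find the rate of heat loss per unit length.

q′ ≈ 309 W/m

Per-layer cylindrical resistances, series-summed:
R_carbon steel pipe wall = ln(304.6/300)/(2π×40.6×1) = 5.965×10^-5 K/W
R_ceramic-fibre blanket = ln(374.6/304.6)/(2π×0.0642×1) = 0.5128 K/W
R_outer film = 1/(h_o·2πr_oL) = 1/(28.5×2π×0.3746×1) = 0.01491 K/W
R_total = 0.5278 K/W
Q = ΔT/R_total = 163/0.5278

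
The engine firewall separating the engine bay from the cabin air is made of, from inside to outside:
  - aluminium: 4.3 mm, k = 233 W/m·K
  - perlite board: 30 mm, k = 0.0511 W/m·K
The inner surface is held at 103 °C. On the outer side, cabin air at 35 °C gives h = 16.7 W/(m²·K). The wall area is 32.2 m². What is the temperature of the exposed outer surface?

T ≈ 41.3 °C

Using the resistance-network approach (series):
R_aluminium = L/(kA) = 0.0043/(233×32.2) = 5.731×10^-7 K/W
R_perlite board = L/(kA) = 0.03/(0.0511×32.2) = 0.01823 K/W
R_outer film = 1/(h_o·A) = 1/(16.7×32.2) = 0.00186 K/W
R_total = 0.02009 K/W;  Q = ΔT/R_total = 68/0.02009 = 3384 W
T_interface = T_inner − Q·ΣR(inner→interface) = 103 − 3380×0.01823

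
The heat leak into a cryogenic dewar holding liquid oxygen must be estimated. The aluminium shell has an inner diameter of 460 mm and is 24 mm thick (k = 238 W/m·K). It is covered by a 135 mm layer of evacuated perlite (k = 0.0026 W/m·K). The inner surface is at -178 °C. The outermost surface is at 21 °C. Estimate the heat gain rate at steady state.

Q ≈ 4.76 W

For a spherical shell R = (1/r₁ − 1/r₂)/(4πk); film R = 1/(h·4πr²). In series:
R_aluminium shell = (1/0.23 − 1/0.254)/(4π×238) = 1.374×10^-4 K/W
R_evacuated perlite = (1/0.254 − 1/0.389)/(4π×0.0026) = 41.82 K/W
R_total = 41.82 K/W
Q = ΔT/R_total = 199/41.82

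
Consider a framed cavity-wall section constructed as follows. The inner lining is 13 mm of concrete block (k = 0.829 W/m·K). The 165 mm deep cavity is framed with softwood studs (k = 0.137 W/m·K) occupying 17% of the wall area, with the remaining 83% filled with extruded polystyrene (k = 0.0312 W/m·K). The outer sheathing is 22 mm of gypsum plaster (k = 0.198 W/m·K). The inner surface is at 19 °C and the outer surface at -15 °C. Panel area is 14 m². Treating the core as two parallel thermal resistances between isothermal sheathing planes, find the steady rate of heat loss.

Sheathing layers in series; stud and cavity paths in parallel between them.
R_inner = 0.013/(0.829×14) = 0.00112 K/W
R_stud  = 0.165/(0.137×0.17×14) = 0.506 K/W
R_cav   = 0.165/(0.0312×0.83×14) = 0.4551 K/W
1/R_core = 1/R_stud + 1/R_cav → R_core = 0.2396 K/W
R_outer = 0.022/(0.198×14) = 0.007937 K/W
R_total = 0.2487 K/W
Q = ΔT/R_total = 34/0.2487

Q ≈ 137 W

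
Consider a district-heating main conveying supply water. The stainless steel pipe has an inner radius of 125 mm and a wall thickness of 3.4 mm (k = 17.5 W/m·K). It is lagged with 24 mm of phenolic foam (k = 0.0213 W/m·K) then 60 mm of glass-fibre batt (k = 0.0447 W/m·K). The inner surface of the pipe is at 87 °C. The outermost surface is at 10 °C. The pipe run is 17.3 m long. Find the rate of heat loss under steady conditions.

For a radial system each layer contributes R = ln(r_out/r_in)/(2πkL); films add R = 1/(hA).
R_stainless steel pipe wall = ln(128.4/125)/(2π×17.5×17.3) = 1.411×10^-5 K/W
R_phenolic foam = ln(152.4/128.4)/(2π×0.0213×17.3) = 0.07401 K/W
R_glass-fibre batt = ln(212.4/152.4)/(2π×0.0447×17.3) = 0.06832 K/W
R_total = 0.1423 K/W
Q = ΔT/R_total = 77/0.1423

Q ≈ 541 W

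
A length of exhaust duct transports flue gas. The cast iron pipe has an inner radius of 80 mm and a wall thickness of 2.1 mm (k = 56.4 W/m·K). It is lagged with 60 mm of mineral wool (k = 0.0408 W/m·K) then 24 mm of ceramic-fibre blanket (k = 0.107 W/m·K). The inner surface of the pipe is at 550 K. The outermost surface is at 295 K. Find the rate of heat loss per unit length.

Cylindrical conduction, so R = ln(r₂/r₁)/(2πkL) per layer, in series:
R_cast iron pipe wall = ln(82.1/80)/(2π×56.4×1) = 7.312×10^-5 K/W
R_mineral wool = ln(142.1/82.1)/(2π×0.0408×1) = 2.14 K/W
R_ceramic-fibre blanket = ln(166.1/142.1)/(2π×0.107×1) = 0.2321 K/W
R_total = 2.372 K/W
Q = ΔT/R_total = 255/2.372

q′ ≈ 107 W/m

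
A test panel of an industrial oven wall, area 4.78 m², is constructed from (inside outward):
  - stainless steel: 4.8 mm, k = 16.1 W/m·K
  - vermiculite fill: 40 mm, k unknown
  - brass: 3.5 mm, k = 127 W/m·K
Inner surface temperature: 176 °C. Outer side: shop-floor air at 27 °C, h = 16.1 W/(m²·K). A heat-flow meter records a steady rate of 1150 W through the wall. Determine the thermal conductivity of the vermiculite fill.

Thermal resistances in series:
R_stainless steel = L/(kA) = 0.0048/(16.1×4.78) = 6.237×10^-5 K/W
R_brass = L/(kA) = 0.0035/(127×4.78) = 5.765×10^-6 K/W
R_outer film = 1/(h_o·A) = 1/(16.1×4.78) = 0.01299 K/W
Sum of known resistances R_other = 0.01306 K/W
Total R = ΔT/Q = 149/1150 = 0.1296 K/W
R_vermiculite fill = R_total − R_other = 0.1165 K/W
k = L/(R·A) = 0.04/(0.1165×4.78)

k ≈ 0.0718 W/(m·K)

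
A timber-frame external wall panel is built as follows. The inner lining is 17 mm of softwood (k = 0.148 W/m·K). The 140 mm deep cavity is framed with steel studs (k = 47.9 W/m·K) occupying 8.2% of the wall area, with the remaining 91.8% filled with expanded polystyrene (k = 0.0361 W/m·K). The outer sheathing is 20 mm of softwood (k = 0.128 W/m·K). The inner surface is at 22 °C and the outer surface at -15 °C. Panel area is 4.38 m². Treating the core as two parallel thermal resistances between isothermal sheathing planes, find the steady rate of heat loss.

Sheathing layers in series; stud and cavity paths in parallel between them.
R_inner = 0.017/(0.148×4.38) = 0.02622 K/W
R_stud  = 0.14/(47.9×0.082×4.38) = 0.008138 K/W
R_cav   = 0.14/(0.0361×0.918×4.38) = 0.9645 K/W
1/R_core = 1/R_stud + 1/R_cav → R_core = 0.00807 K/W
R_outer = 0.02/(0.128×4.38) = 0.03567 K/W
R_total = 0.06997 K/W
Q = ΔT/R_total = 37/0.06997

Q ≈ 529 W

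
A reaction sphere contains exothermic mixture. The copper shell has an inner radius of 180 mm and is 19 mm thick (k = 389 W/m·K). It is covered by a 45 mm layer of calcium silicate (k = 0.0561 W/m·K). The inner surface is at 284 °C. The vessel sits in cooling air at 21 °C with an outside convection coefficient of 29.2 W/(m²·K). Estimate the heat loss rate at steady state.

Q ≈ 193 W

Spherical conduction: R = (1/r_in − 1/r_out)/(4πk) per layer; series-sum.
R_copper shell = (1/0.18 − 1/0.199)/(4π×389) = 1.085×10^-4 K/W
R_calcium silicate = (1/0.199 − 1/0.244)/(4π×0.0561) = 1.315 K/W
R_outer film = 1/(h·4πr_o²) = 1/(29.2×4π×0.244²) = 0.04577 K/W
R_total = 1.36 K/W
Q = ΔT/R_total = 263/1.36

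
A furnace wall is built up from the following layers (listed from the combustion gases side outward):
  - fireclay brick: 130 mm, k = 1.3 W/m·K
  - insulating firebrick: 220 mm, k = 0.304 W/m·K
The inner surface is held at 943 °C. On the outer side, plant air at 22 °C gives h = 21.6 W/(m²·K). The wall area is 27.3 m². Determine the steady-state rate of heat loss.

Model the wall as resistances in series:
R_fireclay brick = L/(kA) = 0.13/(1.3×27.3) = 0.003663 K/W
R_insulating firebrick = L/(kA) = 0.22/(0.304×27.3) = 0.02651 K/W
R_outer film = 1/(h_o·A) = 1/(21.6×27.3) = 0.001696 K/W
R_total = 0.03187 K/W
Q = ΔT / R_total = 921 / 0.03187

Q ≈ 28900 W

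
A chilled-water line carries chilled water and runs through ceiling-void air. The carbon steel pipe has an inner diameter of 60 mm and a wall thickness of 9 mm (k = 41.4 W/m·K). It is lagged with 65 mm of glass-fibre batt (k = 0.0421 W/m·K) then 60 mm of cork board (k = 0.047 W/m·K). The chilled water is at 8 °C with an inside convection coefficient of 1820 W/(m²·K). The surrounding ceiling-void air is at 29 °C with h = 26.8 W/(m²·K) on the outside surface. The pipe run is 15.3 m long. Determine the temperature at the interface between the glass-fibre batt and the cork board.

Radial resistances (cylindrical: R_cond = ln(r_o/r_i)/(2πkL), R_conv = 1/(h·2πrL)):
R_inner film = 1/(h_i·2πr₁L) = 1/(1820×2π×0.03×15.3) = 1.905×10^-4 K/W
R_carbon steel pipe wall = ln(39/30)/(2π×41.4×15.3) = 6.592×10^-5 K/W
R_glass-fibre batt = ln(104/39)/(2π×0.0421×15.3) = 0.2423 K/W
R_cork board = ln(164/104)/(2π×0.047×15.3) = 0.1008 K/W
R_outer film = 1/(h_o·2πr_oL) = 1/(26.8×2π×0.164×15.3) = 0.002367 K/W
R_total = 0.3458 K/W
Q = ΔT/R_total = 21/0.3458
Q = 60.7 W
T_interface = T_inner + Q·ΣR(inner→interface) = 8 + 60.7×0.2426

T ≈ 22.7 °C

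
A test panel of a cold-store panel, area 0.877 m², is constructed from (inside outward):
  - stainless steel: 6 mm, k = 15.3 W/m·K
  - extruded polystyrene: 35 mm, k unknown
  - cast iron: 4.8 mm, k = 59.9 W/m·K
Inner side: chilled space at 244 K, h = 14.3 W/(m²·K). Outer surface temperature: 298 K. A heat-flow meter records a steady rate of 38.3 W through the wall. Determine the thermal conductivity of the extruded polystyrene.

k ≈ 0.03 W/(m·K)

Treating each layer as a thermal resistance in series:
R_inner film = 1/(h_i·A) = 1/(14.3×0.877) = 0.07974 K/W
R_stainless steel = L/(kA) = 0.006/(15.3×0.877) = 4.472×10^-4 K/W
R_cast iron = L/(kA) = 0.0048/(59.9×0.877) = 9.137×10^-5 K/W
Sum of known resistances R_other = 0.08028 K/W
Total R = ΔT/Q = 54/38.3 = 1.41 K/W
R_extruded polystyrene = R_total − R_other = 1.33 K/W
k = L/(R·A) = 0.035/(1.33×0.877)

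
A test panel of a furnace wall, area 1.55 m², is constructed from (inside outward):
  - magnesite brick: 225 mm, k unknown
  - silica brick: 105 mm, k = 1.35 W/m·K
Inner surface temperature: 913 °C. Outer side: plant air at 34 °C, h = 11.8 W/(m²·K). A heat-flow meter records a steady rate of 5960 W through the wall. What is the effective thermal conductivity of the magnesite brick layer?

k ≈ 3.41 W/(m·K)

Using the resistance-network approach (series):
R_silica brick = L/(kA) = 0.105/(1.35×1.55) = 0.05018 K/W
R_outer film = 1/(h_o·A) = 1/(11.8×1.55) = 0.05467 K/W
Sum of known resistances R_other = 0.1049 K/W
Total R = ΔT/Q = 879/5960 = 0.1475 K/W
R_magnesite brick = R_total − R_other = 0.04263 K/W
k = L/(R·A) = 0.225/(0.04263×1.55)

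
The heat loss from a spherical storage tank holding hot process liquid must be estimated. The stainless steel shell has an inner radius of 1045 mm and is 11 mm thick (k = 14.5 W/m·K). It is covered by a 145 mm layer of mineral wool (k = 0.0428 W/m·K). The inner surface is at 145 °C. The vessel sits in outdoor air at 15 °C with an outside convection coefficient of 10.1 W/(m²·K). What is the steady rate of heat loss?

Spherical conduction: R = (1/r_in − 1/r_out)/(4πk) per layer; series-sum.
R_stainless steel shell = (1/1.045 − 1/1.056)/(4π×14.5) = 5.471×10^-5 K/W
R_mineral wool = (1/1.056 − 1/1.201)/(4π×0.0428) = 0.2126 K/W
R_outer film = 1/(h·4πr_o²) = 1/(10.1×4π×1.201²) = 0.005462 K/W
R_total = 0.2181 K/W
Q = ΔT/R_total = 130/0.2181

Q ≈ 596 W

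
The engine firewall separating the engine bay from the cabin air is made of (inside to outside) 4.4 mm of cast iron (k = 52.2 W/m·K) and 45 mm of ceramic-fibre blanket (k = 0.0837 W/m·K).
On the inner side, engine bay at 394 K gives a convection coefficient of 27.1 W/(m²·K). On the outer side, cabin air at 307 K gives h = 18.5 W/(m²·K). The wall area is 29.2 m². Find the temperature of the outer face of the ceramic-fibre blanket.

T ≈ 314 K

Treating each layer as a thermal resistance in series:
R_inner film = 1/(h_i·A) = 1/(27.1×29.2) = 0.001264 K/W
R_cast iron = L/(kA) = 0.0044/(52.2×29.2) = 2.887×10^-6 K/W
R_ceramic-fibre blanket = L/(kA) = 0.045/(0.0837×29.2) = 0.01841 K/W
R_outer film = 1/(h_o·A) = 1/(18.5×29.2) = 0.001851 K/W
R_total = 0.02153 K/W;  Q = ΔT/R_total = 87/0.02153 = 4041 W
T_interface = T_inner − Q·ΣR(inner→interface) = 394 − 4040×0.01968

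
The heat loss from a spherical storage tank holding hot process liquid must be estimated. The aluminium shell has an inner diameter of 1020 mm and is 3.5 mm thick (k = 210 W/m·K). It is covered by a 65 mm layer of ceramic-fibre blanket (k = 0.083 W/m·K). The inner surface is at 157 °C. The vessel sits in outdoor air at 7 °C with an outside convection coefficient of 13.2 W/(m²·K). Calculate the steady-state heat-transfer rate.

Q ≈ 658 W

For a spherical shell R = (1/r₁ − 1/r₂)/(4πk); film R = 1/(h·4πr²). In series:
R_aluminium shell = (1/0.51 − 1/0.5135)/(4π×210) = 5.064×10^-6 K/W
R_ceramic-fibre blanket = (1/0.5135 − 1/0.5785)/(4π×0.083) = 0.2098 K/W
R_outer film = 1/(h·4πr_o²) = 1/(13.2×4π×0.5785²) = 0.01801 K/W
R_total = 0.2278 K/W
Q = ΔT/R_total = 150/0.2278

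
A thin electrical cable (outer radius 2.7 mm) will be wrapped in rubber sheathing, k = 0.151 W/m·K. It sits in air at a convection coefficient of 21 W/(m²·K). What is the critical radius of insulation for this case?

For a cylinder r_cr = k/h = 0.151/21
r_cr = 7.19 mm; since the bare radius (2.7 mm) is below r_cr, adding a thin layer of insulation will *increase* heat loss.

r_cr ≈ 7.19 mm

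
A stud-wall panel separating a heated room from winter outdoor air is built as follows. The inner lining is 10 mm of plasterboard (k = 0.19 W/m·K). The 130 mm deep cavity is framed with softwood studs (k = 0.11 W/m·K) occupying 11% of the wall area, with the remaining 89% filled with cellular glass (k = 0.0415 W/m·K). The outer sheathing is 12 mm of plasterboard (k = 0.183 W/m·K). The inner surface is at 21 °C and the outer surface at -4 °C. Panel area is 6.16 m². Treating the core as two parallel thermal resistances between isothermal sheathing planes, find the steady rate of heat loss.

Sheathing layers in series; stud and cavity paths in parallel between them.
R_inner = 0.01/(0.19×6.16) = 0.008544 K/W
R_stud  = 0.13/(0.11×0.11×6.16) = 1.744 K/W
R_cav   = 0.13/(0.0415×0.89×6.16) = 0.5714 K/W
1/R_core = 1/R_stud + 1/R_cav → R_core = 0.4304 K/W
R_outer = 0.012/(0.183×6.16) = 0.01065 K/W
R_total = 0.4496 K/W
Q = ΔT/R_total = 25/0.4496

Q ≈ 55.6 W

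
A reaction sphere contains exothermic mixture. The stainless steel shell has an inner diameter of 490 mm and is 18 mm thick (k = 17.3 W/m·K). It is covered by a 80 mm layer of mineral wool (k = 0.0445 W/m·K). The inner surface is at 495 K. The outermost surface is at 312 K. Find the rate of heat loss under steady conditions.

Q ≈ 115 W

For a spherical shell R = (1/r₁ − 1/r₂)/(4πk); film R = 1/(h·4πr²). In series:
R_stainless steel shell = (1/0.245 − 1/0.263)/(4π×17.3) = 0.001285 K/W
R_mineral wool = (1/0.263 − 1/0.343)/(4π×0.0445) = 1.586 K/W
R_total = 1.587 K/W
Q = ΔT/R_total = 183/1.587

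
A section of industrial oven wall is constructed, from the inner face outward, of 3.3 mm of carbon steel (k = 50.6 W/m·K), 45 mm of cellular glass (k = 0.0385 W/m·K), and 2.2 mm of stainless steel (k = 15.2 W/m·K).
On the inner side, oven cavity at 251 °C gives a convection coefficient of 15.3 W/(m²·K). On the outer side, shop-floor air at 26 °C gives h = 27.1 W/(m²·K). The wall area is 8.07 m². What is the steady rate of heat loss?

Q ≈ 1430 W

Model the wall as resistances in series:
R_inner film = 1/(h_i·A) = 1/(15.3×8.07) = 0.008099 K/W
R_carbon steel = L/(kA) = 0.0033/(50.6×8.07) = 8.081×10^-6 K/W
R_cellular glass = L/(kA) = 0.045/(0.0385×8.07) = 0.1448 K/W
R_stainless steel = L/(kA) = 0.0022/(15.2×8.07) = 1.794×10^-5 K/W
R_outer film = 1/(h_o·A) = 1/(27.1×8.07) = 0.004573 K/W
R_total = 0.1575 K/W
Q = ΔT / R_total = 225 / 0.1575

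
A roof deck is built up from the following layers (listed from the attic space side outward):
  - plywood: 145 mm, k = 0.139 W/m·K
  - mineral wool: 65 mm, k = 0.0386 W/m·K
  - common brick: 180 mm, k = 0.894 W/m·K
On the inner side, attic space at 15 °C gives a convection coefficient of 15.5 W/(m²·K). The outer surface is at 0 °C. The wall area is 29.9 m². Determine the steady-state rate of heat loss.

Q ≈ 150 W

Thermal resistances in series:
R_inner film = 1/(h_i·A) = 1/(15.5×29.9) = 0.002158 K/W
R_plywood = L/(kA) = 0.145/(0.139×29.9) = 0.03489 K/W
R_mineral wool = L/(kA) = 0.065/(0.0386×29.9) = 0.05632 K/W
R_common brick = L/(kA) = 0.18/(0.894×29.9) = 0.006734 K/W
R_total = 0.1001 K/W
Q = ΔT / R_total = 15 / 0.1001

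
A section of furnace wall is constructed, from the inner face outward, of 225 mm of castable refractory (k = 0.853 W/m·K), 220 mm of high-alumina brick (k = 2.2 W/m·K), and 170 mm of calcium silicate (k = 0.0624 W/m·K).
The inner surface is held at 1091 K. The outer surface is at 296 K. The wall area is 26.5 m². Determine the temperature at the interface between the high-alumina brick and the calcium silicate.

Treating each layer as a thermal resistance in series:
R_castable refractory = L/(kA) = 0.225/(0.853×26.5) = 0.009954 K/W
R_high-alumina brick = L/(kA) = 0.22/(2.2×26.5) = 0.003774 K/W
R_calcium silicate = L/(kA) = 0.17/(0.0624×26.5) = 0.1028 K/W
R_total = 0.1165 K/W;  Q = ΔT/R_total = 795/0.1165 = 6822 W
T_interface = T_inner − Q·ΣR(inner→interface) = 1091 − 6820×0.01373

T ≈ 997 K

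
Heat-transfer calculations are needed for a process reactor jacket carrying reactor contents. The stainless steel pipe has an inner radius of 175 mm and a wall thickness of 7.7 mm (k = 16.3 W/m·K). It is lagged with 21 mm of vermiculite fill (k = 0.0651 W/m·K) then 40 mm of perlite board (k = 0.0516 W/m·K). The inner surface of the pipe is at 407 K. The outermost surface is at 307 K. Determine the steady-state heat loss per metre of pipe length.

Cylindrical conduction, so R = ln(r₂/r₁)/(2πkL) per layer, in series:
R_stainless steel pipe wall = ln(182.7/175)/(2π×16.3×1) = 4.204×10^-4 K/W
R_vermiculite fill = ln(203.7/182.7)/(2π×0.0651×1) = 0.266 K/W
R_perlite board = ln(243.7/203.7)/(2π×0.0516×1) = 0.553 K/W
R_total = 0.8194 K/W
Q = ΔT/R_total = 100/0.8194

q′ ≈ 122 W/m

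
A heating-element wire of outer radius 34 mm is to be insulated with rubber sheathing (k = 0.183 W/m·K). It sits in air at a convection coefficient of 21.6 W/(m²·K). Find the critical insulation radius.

r_cr ≈ 8.47 mm

For a cylinder r_cr = k/h = 0.183/21.6
r_cr = 8.47 mm; since the bare radius (34 mm) is above r_cr, any added insulation will reduce heat loss.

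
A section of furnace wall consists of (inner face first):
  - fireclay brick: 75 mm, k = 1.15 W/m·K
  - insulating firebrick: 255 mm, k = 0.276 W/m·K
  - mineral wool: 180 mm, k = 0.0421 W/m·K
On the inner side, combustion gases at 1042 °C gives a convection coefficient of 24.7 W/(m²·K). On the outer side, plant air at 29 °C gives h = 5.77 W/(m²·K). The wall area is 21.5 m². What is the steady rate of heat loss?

Thermal resistances in series:
R_inner film = 1/(h_i·A) = 1/(24.7×21.5) = 0.001883 K/W
R_fireclay brick = L/(kA) = 0.075/(1.15×21.5) = 0.003033 K/W
R_insulating firebrick = L/(kA) = 0.255/(0.276×21.5) = 0.04297 K/W
R_mineral wool = L/(kA) = 0.18/(0.0421×21.5) = 0.1989 K/W
R_outer film = 1/(h_o·A) = 1/(5.77×21.5) = 0.008061 K/W
R_total = 0.2548 K/W
Q = ΔT / R_total = 1013 / 0.2548

Q ≈ 3980 W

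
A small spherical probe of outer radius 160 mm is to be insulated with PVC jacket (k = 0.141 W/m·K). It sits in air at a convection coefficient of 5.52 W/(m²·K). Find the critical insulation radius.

r_cr ≈ 51.1 mm

For a sphere r_cr = 2k/h = 2×0.141/5.52
r_cr = 51.1 mm; since the bare radius (160 mm) is above r_cr, any added insulation will reduce heat loss.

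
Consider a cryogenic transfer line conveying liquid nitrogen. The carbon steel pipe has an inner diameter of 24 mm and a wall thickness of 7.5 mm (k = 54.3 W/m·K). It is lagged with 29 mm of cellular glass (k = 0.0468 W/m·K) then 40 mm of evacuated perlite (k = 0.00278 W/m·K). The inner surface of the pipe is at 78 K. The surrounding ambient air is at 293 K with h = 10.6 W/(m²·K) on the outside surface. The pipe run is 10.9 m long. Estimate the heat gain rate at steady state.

Per-layer cylindrical resistances, series-summed:
R_carbon steel pipe wall = ln(19.5/12)/(2π×54.3×10.9) = 1.306×10^-4 K/W
R_cellular glass = ln(48.5/19.5)/(2π×0.0468×10.9) = 0.2843 K/W
R_evacuated perlite = ln(88.5/48.5)/(2π×0.00278×10.9) = 3.159 K/W
R_outer film = 1/(h_o·2πr_oL) = 1/(10.6×2π×0.0885×10.9) = 0.01556 K/W
R_total = 3.459 K/W
Q = ΔT/R_total = 215/3.459

Q ≈ 62.2 W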